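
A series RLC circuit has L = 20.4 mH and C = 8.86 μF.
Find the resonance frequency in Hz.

Step 1 — Resonance condition Im(Z)=0 gives ω₀ = 1/√(LC).
Step 2 — ω₀ = 1/√(0.0204·8.86e-06) = 2352 rad/s.
Step 3 — f₀ = ω₀/(2π) = 374.4 Hz.

f₀ = 374.4 Hz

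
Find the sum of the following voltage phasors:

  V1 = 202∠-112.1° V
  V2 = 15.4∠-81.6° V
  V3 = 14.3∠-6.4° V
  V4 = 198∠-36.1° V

Step 1 — Convert each phasor to rectangular form:
  V1 = 202·(cos(-112.1°) + j·sin(-112.1°)) = -76 - j187.2 V
  V2 = 15.4·(cos(-81.6°) + j·sin(-81.6°)) = 2.25 - j15.23 V
  V3 = 14.3·(cos(-6.4°) + j·sin(-6.4°)) = 14.21 - j1.594 V
  V4 = 198·(cos(-36.1°) + j·sin(-36.1°)) = 160 - j116.7 V
Step 2 — Sum components: V_total = 100.4 - j320.6 V.
Step 3 — Convert to polar: |V_total| = 336 V, ∠V_total = -72.6°.

V_total = 336∠-72.6° V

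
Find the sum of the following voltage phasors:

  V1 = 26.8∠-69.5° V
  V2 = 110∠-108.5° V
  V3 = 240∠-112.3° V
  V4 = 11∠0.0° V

Step 1 — Convert each phasor to rectangular form:
  V1 = 26.8·(cos(-69.5°) + j·sin(-69.5°)) = 9.386 - j25.1 V
  V2 = 110·(cos(-108.5°) + j·sin(-108.5°)) = -34.9 - j104.3 V
  V3 = 240·(cos(-112.3°) + j·sin(-112.3°)) = -91.07 - j222.1 V
  V4 = 11·(cos(0.0°) + j·sin(0.0°)) = 11 V
Step 2 — Sum components: V_total = -105.6 - j351.5 V.
Step 3 — Convert to polar: |V_total| = 367 V, ∠V_total = -106.7°.

V_total = 367∠-106.7° V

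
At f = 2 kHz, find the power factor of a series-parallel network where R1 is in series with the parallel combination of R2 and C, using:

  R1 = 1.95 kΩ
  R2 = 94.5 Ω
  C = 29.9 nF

Step 1 — Angular frequency: ω = 2π·f = 2π·2000 = 1.257e+04 rad/s.
Step 2 — Component impedances:
  R1: Z = R = 1950 Ω
  R2: Z = R = 94.5 Ω
  C: Z = 1/(jωC) = -j/(ω·C) = 0 - j2661 Ω
Step 3 — Parallel branch: R2 || C = 1/(1/R2 + 1/C) = 94.38 - j3.351 Ω.
Step 4 — Series with R1: Z_total = R1 + (R2 || C) = 2044 - j3.351 Ω = 2044∠-0.1° Ω.
Step 5 — Power factor: PF = cos(φ) = Re(Z)/|Z| = 2044/2044 = 1.
Step 6 — Type: Im(Z) = -3.351 ⇒ leading (phase φ = -0.1°).

PF = 1 (leading, φ = -0.1°)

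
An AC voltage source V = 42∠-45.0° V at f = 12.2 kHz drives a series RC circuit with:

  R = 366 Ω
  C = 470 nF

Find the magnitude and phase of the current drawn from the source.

Step 1 — Angular frequency: ω = 2π·f = 2π·1.22e+04 = 7.665e+04 rad/s.
Step 2 — Component impedances:
  R: Z = R = 366 Ω
  C: Z = 1/(jωC) = -j/(ω·C) = 0 - j27.76 Ω
Step 3 — Series combination: Z_total = R + C = 366 - j27.76 Ω = 367.1∠-4.3° Ω.
Step 4 — Source phasor: V = 42∠-45.0° V = 29.7 - j29.7 V.
Step 5 — Ohm's law: I = V / Z_total = (29.7 - j29.7) / (366 - j27.76) = 0.0868 - j0.07456 A.
Step 6 — Convert to polar: |I| = 0.1144 A, ∠I = -40.7°.

I = 0.1144∠-40.7° A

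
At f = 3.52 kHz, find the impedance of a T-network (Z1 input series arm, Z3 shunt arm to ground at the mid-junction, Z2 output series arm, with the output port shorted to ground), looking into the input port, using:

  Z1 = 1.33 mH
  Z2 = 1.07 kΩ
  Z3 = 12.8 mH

Step 1 — Angular frequency: ω = 2π·f = 2π·3520 = 2.212e+04 rad/s.
Step 2 — Component impedances:
  Z1: Z = jωL = j·2.212e+04·0.00133 = 0 + j29.42 Ω
  Z2: Z = R = 1070 Ω
  Z3: Z = jωL = j·2.212e+04·0.0128 = 0 + j283.1 Ω
Step 3 — With the output port shorted to ground, the output series arm Z2 runs from the junction to ground; the shunt arm Z3 also runs from the junction to ground. They appear in parallel: Z3 || Z2 = 70 + j264.6 Ω.
Step 4 — Series with input arm Z1: Z_in = Z1 + (Z3 || Z2) = 70 + j294 Ω = 302.2∠76.6° Ω.

Z = 70 + j294 Ω = 302.2∠76.6° Ω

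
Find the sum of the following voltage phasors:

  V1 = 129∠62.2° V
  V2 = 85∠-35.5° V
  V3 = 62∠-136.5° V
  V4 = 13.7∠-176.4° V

Step 1 — Convert each phasor to rectangular form:
  V1 = 129·(cos(62.2°) + j·sin(62.2°)) = 60.16 + j114.1 V
  V2 = 85·(cos(-35.5°) + j·sin(-35.5°)) = 69.2 - j49.36 V
  V3 = 62·(cos(-136.5°) + j·sin(-136.5°)) = -44.97 - j42.68 V
  V4 = 13.7·(cos(-176.4°) + j·sin(-176.4°)) = -13.67 - j0.8602 V
Step 2 — Sum components: V_total = 70.72 + j21.21 V.
Step 3 — Convert to polar: |V_total| = 73.83 V, ∠V_total = 16.7°.

V_total = 73.83∠16.7° V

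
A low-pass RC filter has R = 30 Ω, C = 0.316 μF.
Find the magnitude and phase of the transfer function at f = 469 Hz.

Step 1 — Angular frequency: ω = 2π·469 = 2947 rad/s.
Step 2 — Transfer function: H(jω) = 1/(1 + jωRC).
Step 3 — Denominator: 1 + jωRC = 1 + j·2947·30·3.16e-07 = 1 + j0.02794.
Step 4 — H = 0.9992 - j0.02791.
Step 5 — Magnitude: |H| = 0.9996 (-0.0 dB); phase: φ = -1.6°.

|H| = 0.9996 (-0.0 dB), φ = -1.6°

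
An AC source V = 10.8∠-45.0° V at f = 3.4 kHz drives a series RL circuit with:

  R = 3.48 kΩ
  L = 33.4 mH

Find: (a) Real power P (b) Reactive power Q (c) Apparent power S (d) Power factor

Step 1 — Angular frequency: ω = 2π·f = 2π·3400 = 2.136e+04 rad/s.
Step 2 — Component impedances:
  R: Z = R = 3480 Ω
  L: Z = jωL = j·2.136e+04·0.0334 = 0 + j713.5 Ω
Step 3 — Series combination: Z_total = R + L = 3480 + j713.5 Ω = 3552∠11.6° Ω.
Step 4 — Source phasor: V = 10.8∠-45.0° V = 7.637 - j7.637 V.
Step 5 — Current: I = V / Z = 0.001674 - j0.002538 A = 0.00304∠-56.6° A.
Step 6 — Complex power: S = V·I* = 0.03217 + j0.006595 VA.
Step 7 — Real power: P = Re(S) = 0.03217 W.
Step 8 — Reactive power: Q = Im(S) = 0.006595 VAR.
Step 9 — Apparent power: |S| = 0.03283 VA.
Step 10 — Power factor: PF = P/|S| = 0.9796 (lagging).

(a) P = 0.03217 W  (b) Q = 0.006595 VAR  (c) S = 0.03283 VA  (d) PF = 0.9796 (lagging)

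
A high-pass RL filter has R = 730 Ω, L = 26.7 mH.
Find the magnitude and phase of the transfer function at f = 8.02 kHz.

Step 1 — Angular frequency: ω = 2π·8020 = 5.039e+04 rad/s.
Step 2 — Transfer function: H(jω) = jωL/(R + jωL).
Step 3 — Numerator jωL = j·1345; denominator R + jωL = 730 + j1345.
Step 4 — H = 0.7726 + j0.4192.
Step 5 — Magnitude: |H| = 0.879 (-1.1 dB); phase: φ = 28.5°.

|H| = 0.879 (-1.1 dB), φ = 28.5°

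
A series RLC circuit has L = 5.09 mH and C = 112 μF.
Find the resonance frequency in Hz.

Step 1 — Resonance condition Im(Z)=0 gives ω₀ = 1/√(LC).
Step 2 — ω₀ = 1/√(0.00509·0.000112) = 1324 rad/s.
Step 3 — f₀ = ω₀/(2π) = 210.8 Hz.

f₀ = 210.8 Hz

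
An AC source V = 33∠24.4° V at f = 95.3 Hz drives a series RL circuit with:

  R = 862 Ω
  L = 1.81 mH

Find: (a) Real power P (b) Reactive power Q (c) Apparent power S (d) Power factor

Step 1 — Angular frequency: ω = 2π·f = 2π·95.3 = 598.8 rad/s.
Step 2 — Component impedances:
  R: Z = R = 862 Ω
  L: Z = jωL = j·598.8·0.00181 = 0 + j1.084 Ω
Step 3 — Series combination: Z_total = R + L = 862 + j1.084 Ω = 862∠0.1° Ω.
Step 4 — Source phasor: V = 33∠24.4° V = 30.05 + j13.63 V.
Step 5 — Current: I = V / Z = 0.03488 + j0.01577 A = 0.03828∠24.3° A.
Step 6 — Complex power: S = V·I* = 1.263 + j0.001588 VA.
Step 7 — Real power: P = Re(S) = 1.263 W.
Step 8 — Reactive power: Q = Im(S) = 0.001588 VAR.
Step 9 — Apparent power: |S| = 1.263 VA.
Step 10 — Power factor: PF = P/|S| = 1 (lagging).

(a) P = 1.263 W  (b) Q = 0.001588 VAR  (c) S = 1.263 VA  (d) PF = 1 (lagging)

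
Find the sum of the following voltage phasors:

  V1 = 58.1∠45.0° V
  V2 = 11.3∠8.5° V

Step 1 — Convert each phasor to rectangular form:
  V1 = 58.1·(cos(45.0°) + j·sin(45.0°)) = 41.08 + j41.08 V
  V2 = 11.3·(cos(8.5°) + j·sin(8.5°)) = 11.18 + j1.67 V
Step 2 — Sum components: V_total = 52.26 + j42.75 V.
Step 3 — Convert to polar: |V_total| = 67.52 V, ∠V_total = 39.3°.

V_total = 67.52∠39.3° V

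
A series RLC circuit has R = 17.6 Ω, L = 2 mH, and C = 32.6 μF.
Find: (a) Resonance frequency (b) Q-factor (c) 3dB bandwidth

Step 1 — Resonance: ω₀ = 1/√(LC) = 1/√(0.002·3.26e-05) = 3916 rad/s.
Step 2 — f₀ = ω₀/(2π) = 623.3 Hz.
Step 3 — Series Q: Q = ω₀L/R = 3916·0.002/17.6 = 0.445.
Step 4 — Bandwidth: Δω = ω₀/Q = 8800 rad/s; BW = Δω/(2π) = 1401 Hz.

(a) f₀ = 623.3 Hz  (b) Q = 0.445  (c) BW = 1401 Hz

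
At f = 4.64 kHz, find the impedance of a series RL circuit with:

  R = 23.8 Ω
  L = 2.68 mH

Step 1 — Angular frequency: ω = 2π·f = 2π·4640 = 2.915e+04 rad/s.
Step 2 — Component impedances:
  R: Z = R = 23.8 Ω
  L: Z = jωL = j·2.915e+04·0.00268 = 0 + j78.13 Ω
Step 3 — Series combination: Z_total = R + L = 23.8 + j78.13 Ω = 81.68∠73.1° Ω.

Z = 23.8 + j78.13 Ω = 81.68∠73.1° Ω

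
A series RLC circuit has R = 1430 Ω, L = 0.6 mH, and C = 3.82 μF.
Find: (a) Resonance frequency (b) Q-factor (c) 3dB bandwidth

Step 1 — Resonance: ω₀ = 1/√(LC) = 1/√(0.0006·3.82e-06) = 2.089e+04 rad/s.
Step 2 — f₀ = ω₀/(2π) = 3324 Hz.
Step 3 — Series Q: Q = ω₀L/R = 2.089e+04·0.0006/1430 = 0.008764.
Step 4 — Bandwidth: Δω = ω₀/Q = 2.383e+06 rad/s; BW = Δω/(2π) = 3.793e+05 Hz.

(a) f₀ = 3324 Hz  (b) Q = 0.008764  (c) BW = 3.793e+05 Hz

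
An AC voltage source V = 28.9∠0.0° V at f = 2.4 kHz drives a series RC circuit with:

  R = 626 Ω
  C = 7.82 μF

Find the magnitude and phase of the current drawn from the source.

Step 1 — Angular frequency: ω = 2π·f = 2π·2400 = 1.508e+04 rad/s.
Step 2 — Component impedances:
  R: Z = R = 626 Ω
  C: Z = 1/(jωC) = -j/(ω·C) = 0 - j8.48 Ω
Step 3 — Series combination: Z_total = R + C = 626 - j8.48 Ω = 626.1∠-0.8° Ω.
Step 4 — Source phasor: V = 28.9∠0.0° V = 28.9 V.
Step 5 — Ohm's law: I = V / Z_total = (28.9) / (626 - j8.48) = 0.04616 + j0.0006253 A.
Step 6 — Convert to polar: |I| = 0.04616 A, ∠I = 0.8°.

I = 0.04616∠0.8° A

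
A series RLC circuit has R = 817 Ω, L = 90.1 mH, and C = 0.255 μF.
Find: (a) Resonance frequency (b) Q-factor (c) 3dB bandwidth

Step 1 — Resonance: ω₀ = 1/√(LC) = 1/√(0.0901·2.55e-07) = 6597 rad/s.
Step 2 — f₀ = ω₀/(2π) = 1050 Hz.
Step 3 — Series Q: Q = ω₀L/R = 6597·0.0901/817 = 0.7276.
Step 4 — Bandwidth: Δω = ω₀/Q = 9068 rad/s; BW = Δω/(2π) = 1443 Hz.

(a) f₀ = 1050 Hz  (b) Q = 0.7276  (c) BW = 1443 Hz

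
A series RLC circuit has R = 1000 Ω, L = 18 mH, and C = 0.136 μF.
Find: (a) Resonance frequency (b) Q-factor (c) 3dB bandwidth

Step 1 — Resonance condition Im(Z)=0 gives ω₀ = 1/√(LC).
Step 2 — ω₀ = 1/√(0.018·1.36e-07) = 2.021e+04 rad/s.
Step 3 — f₀ = ω₀/(2π) = 3217 Hz.
Step 4 — Series Q: Q = ω₀L/R = 2.021e+04·0.018/1000 = 0.3638.
Step 5 — 3dB bandwidth: Δω = ω₀/Q = 5.556e+04 rad/s; BW = Δω/(2π) = 8842 Hz.

(a) f₀ = 3217 Hz  (b) Q = 0.3638  (c) BW = 8842 Hz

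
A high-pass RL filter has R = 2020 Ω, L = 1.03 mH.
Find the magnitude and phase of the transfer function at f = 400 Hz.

Step 1 — Angular frequency: ω = 2π·400 = 2513 rad/s.
Step 2 — Transfer function: H(jω) = jωL/(R + jωL).
Step 3 — Numerator jωL = j·2.589; denominator R + jωL = 2020 + j2.589.
Step 4 — H = 1.642e-06 + j0.001282.
Step 5 — Magnitude: |H| = 0.001282 (-57.8 dB); phase: φ = 89.9°.

|H| = 0.001282 (-57.8 dB), φ = 89.9°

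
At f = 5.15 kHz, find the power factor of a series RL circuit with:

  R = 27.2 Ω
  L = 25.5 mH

Step 1 — Angular frequency: ω = 2π·f = 2π·5150 = 3.236e+04 rad/s.
Step 2 — Component impedances:
  R: Z = R = 27.2 Ω
  L: Z = jωL = j·3.236e+04·0.0255 = 0 + j825.1 Ω
Step 3 — Series combination: Z_total = R + L = 27.2 + j825.1 Ω = 825.6∠88.1° Ω.
Step 4 — Power factor: PF = cos(φ) = Re(Z)/|Z| = 27.2/825.6 = 0.03295.
Step 5 — Type: Im(Z) = 825.1 ⇒ lagging (phase φ = 88.1°).

PF = 0.03295 (lagging, φ = 88.1°)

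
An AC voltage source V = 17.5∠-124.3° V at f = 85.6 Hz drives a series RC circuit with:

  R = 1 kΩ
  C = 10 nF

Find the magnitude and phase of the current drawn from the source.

Step 1 — Angular frequency: ω = 2π·f = 2π·85.6 = 537.8 rad/s.
Step 2 — Component impedances:
  R: Z = R = 1000 Ω
  C: Z = 1/(jωC) = -j/(ω·C) = 0 - j1.859e+05 Ω
Step 3 — Series combination: Z_total = R + C = 1000 - j1.859e+05 Ω = 1.859e+05∠-89.7° Ω.
Step 4 — Source phasor: V = 17.5∠-124.3° V = -9.862 - j14.46 V.
Step 5 — Ohm's law: I = V / Z_total = (-9.862 - j14.46) / (1000 - j1.859e+05) = 7.747e-05 - j5.346e-05 A.
Step 6 — Convert to polar: |I| = 9.412e-05 A, ∠I = -34.6°.

I = 9.412e-05∠-34.6° A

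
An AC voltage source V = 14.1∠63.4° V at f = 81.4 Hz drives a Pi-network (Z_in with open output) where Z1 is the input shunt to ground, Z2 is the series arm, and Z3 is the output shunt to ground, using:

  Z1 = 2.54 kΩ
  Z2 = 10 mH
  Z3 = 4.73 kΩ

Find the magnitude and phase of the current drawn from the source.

Step 1 — Angular frequency: ω = 2π·f = 2π·81.4 = 511.5 rad/s.
Step 2 — Component impedances:
  Z1: Z = R = 2540 Ω
  Z2: Z = jωL = j·511.5·0.01 = 0 + j5.115 Ω
  Z3: Z = R = 4730 Ω
Step 3 — With open output, the series arm Z2 and the output shunt Z3 appear in series to ground: Z2 + Z3 = 4730 + j5.115 Ω.
Step 4 — Parallel with input shunt Z1: Z_in = Z1 || (Z2 + Z3) = 1653 + j0.6243 Ω = 1653∠0.0° Ω.
Step 5 — Source phasor: V = 14.1∠63.4° V = 6.313 + j12.61 V.
Step 6 — Ohm's law: I = V / Z_total = (6.313 + j12.61) / (1653 + j0.6243) = 0.003823 + j0.007628 A.
Step 7 — Convert to polar: |I| = 0.008532 A, ∠I = 63.4°.

I = 0.008532∠63.4° A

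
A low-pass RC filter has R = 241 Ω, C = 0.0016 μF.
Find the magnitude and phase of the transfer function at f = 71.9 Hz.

Step 1 — Angular frequency: ω = 2π·71.9 = 451.8 rad/s.
Step 2 — Transfer function: H(jω) = 1/(1 + jωRC).
Step 3 — Denominator: 1 + jωRC = 1 + j·451.8·241·1.6e-09 = 1 + j0.0001742.
Step 4 — H = 1 - j0.0001742.
Step 5 — Magnitude: |H| = 1 (-0.0 dB); phase: φ = -0.0°.

|H| = 1 (-0.0 dB), φ = -0.0°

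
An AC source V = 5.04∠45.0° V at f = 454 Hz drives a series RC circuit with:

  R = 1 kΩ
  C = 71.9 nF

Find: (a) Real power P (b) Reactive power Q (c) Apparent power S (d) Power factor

Step 1 — Angular frequency: ω = 2π·f = 2π·454 = 2853 rad/s.
Step 2 — Component impedances:
  R: Z = R = 1000 Ω
  C: Z = 1/(jωC) = -j/(ω·C) = 0 - j4876 Ω
Step 3 — Series combination: Z_total = R + C = 1000 - j4876 Ω = 4977∠-78.4° Ω.
Step 4 — Source phasor: V = 5.04∠45.0° V = 3.564 + j3.564 V.
Step 5 — Current: I = V / Z = -0.0005576 + j0.0008453 A = 0.001013∠123.4° A.
Step 6 — Complex power: S = V·I* = 0.001025 - j0.005 VA.
Step 7 — Real power: P = Re(S) = 0.001025 W.
Step 8 — Reactive power: Q = Im(S) = -0.005 VAR.
Step 9 — Apparent power: |S| = 0.005104 VA.
Step 10 — Power factor: PF = P/|S| = 0.2009 (leading).

(a) P = 0.001025 W  (b) Q = -0.005 VAR  (c) S = 0.005104 VA  (d) PF = 0.2009 (leading)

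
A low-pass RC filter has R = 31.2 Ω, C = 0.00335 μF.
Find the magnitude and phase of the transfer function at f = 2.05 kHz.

Step 1 — Angular frequency: ω = 2π·2050 = 1.288e+04 rad/s.
Step 2 — Transfer function: H(jω) = 1/(1 + jωRC).
Step 3 — Denominator: 1 + jωRC = 1 + j·1.288e+04·31.2·3.35e-09 = 1 + j0.001346.
Step 4 — H = 1 - j0.001346.
Step 5 — Magnitude: |H| = 1 (-0.0 dB); phase: φ = -0.1°.

|H| = 1 (-0.0 dB), φ = -0.1°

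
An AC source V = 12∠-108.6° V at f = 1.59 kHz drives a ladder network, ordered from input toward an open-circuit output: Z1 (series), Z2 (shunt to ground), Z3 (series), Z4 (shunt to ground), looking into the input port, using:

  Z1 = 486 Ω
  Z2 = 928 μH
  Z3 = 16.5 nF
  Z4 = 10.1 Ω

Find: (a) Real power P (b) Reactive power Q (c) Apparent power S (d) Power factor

Step 1 — Angular frequency: ω = 2π·f = 2π·1590 = 9990 rad/s.
Step 2 — Component impedances:
  Z1: Z = R = 486 Ω
  Z2: Z = jωL = j·9990·0.000928 = 0 + j9.271 Ω
  Z3: Z = 1/(jωC) = -j/(ω·C) = 0 - j6067 Ω
  Z4: Z = R = 10.1 Ω
Step 3 — Ladder network (open output): work backward from the far end, alternating series and parallel combinations. Z_in = 486 + j9.285 Ω = 486.1∠1.1° Ω.
Step 4 — Source phasor: V = 12∠-108.6° V = -3.828 - j11.37 V.
Step 5 — Current: I = V / Z = -0.00832 - j0.02324 A = 0.02469∠-109.7° A.
Step 6 — Complex power: S = V·I* = 0.2962 + j0.005659 VA.
Step 7 — Real power: P = Re(S) = 0.2962 W.
Step 8 — Reactive power: Q = Im(S) = 0.005659 VAR.
Step 9 — Apparent power: |S| = 0.2962 VA.
Step 10 — Power factor: PF = P/|S| = 0.9998 (lagging).

(a) P = 0.2962 W  (b) Q = 0.005659 VAR  (c) S = 0.2962 VA  (d) PF = 0.9998 (lagging)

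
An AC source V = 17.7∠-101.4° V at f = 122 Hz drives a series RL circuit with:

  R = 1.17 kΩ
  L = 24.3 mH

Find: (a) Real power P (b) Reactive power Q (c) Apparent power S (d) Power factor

Step 1 — Angular frequency: ω = 2π·f = 2π·122 = 766.5 rad/s.
Step 2 — Component impedances:
  R: Z = R = 1170 Ω
  L: Z = jωL = j·766.5·0.0243 = 0 + j18.63 Ω
Step 3 — Series combination: Z_total = R + L = 1170 + j18.63 Ω = 1170∠0.9° Ω.
Step 4 — Source phasor: V = 17.7∠-101.4° V = -3.499 - j17.35 V.
Step 5 — Current: I = V / Z = -0.003225 - j0.01478 A = 0.01513∠-102.3° A.
Step 6 — Complex power: S = V·I* = 0.2677 + j0.004262 VA.
Step 7 — Real power: P = Re(S) = 0.2677 W.
Step 8 — Reactive power: Q = Im(S) = 0.004262 VAR.
Step 9 — Apparent power: |S| = 0.2677 VA.
Step 10 — Power factor: PF = P/|S| = 0.9999 (lagging).

(a) P = 0.2677 W  (b) Q = 0.004262 VAR  (c) S = 0.2677 VA  (d) PF = 0.9999 (lagging)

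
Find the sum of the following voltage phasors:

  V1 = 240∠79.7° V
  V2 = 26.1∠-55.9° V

Step 1 — Convert each phasor to rectangular form:
  V1 = 240·(cos(79.7°) + j·sin(79.7°)) = 42.91 + j236.1 V
  V2 = 26.1·(cos(-55.9°) + j·sin(-55.9°)) = 14.63 - j21.61 V
Step 2 — Sum components: V_total = 57.55 + j214.5 V.
Step 3 — Convert to polar: |V_total| = 222.1 V, ∠V_total = 75.0°.

V_total = 222.1∠75.0° V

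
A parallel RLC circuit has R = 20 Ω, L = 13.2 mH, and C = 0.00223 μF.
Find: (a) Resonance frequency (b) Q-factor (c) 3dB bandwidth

Step 1 — Resonance: ω₀ = 1/√(LC) = 1/√(0.0132·2.23e-09) = 1.843e+05 rad/s.
Step 2 — f₀ = ω₀/(2π) = 2.933e+04 Hz.
Step 3 — Parallel Q: Q = R/(ω₀L) = 20/(1.843e+05·0.0132) = 0.00822.
Step 4 — Bandwidth: Δω = ω₀/Q = 2.242e+07 rad/s; BW = Δω/(2π) = 3.568e+06 Hz.

(a) f₀ = 2.933e+04 Hz  (b) Q = 0.00822  (c) BW = 3.568e+06 Hz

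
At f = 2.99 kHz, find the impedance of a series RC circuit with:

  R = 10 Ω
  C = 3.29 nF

Step 1 — Angular frequency: ω = 2π·f = 2π·2990 = 1.879e+04 rad/s.
Step 2 — Component impedances:
  R: Z = R = 10 Ω
  C: Z = 1/(jωC) = -j/(ω·C) = 0 - j1.618e+04 Ω
Step 3 — Series combination: Z_total = R + C = 10 - j1.618e+04 Ω = 1.618e+04∠-90.0° Ω.

Z = 10 - j1.618e+04 Ω = 1.618e+04∠-90.0° Ω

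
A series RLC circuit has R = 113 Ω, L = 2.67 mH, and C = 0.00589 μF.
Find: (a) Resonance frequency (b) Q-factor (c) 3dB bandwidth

Step 1 — Resonance condition Im(Z)=0 gives ω₀ = 1/√(LC).
Step 2 — ω₀ = 1/√(0.00267·5.89e-09) = 2.522e+05 rad/s.
Step 3 — f₀ = ω₀/(2π) = 4.013e+04 Hz.
Step 4 — Series Q: Q = ω₀L/R = 2.522e+05·0.00267/113 = 5.958.
Step 5 — 3dB bandwidth: Δω = ω₀/Q = 4.232e+04 rad/s; BW = Δω/(2π) = 6736 Hz.

(a) f₀ = 4.013e+04 Hz  (b) Q = 5.958  (c) BW = 6736 Hz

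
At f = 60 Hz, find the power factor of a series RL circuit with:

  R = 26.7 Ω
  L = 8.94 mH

Step 1 — Angular frequency: ω = 2π·f = 2π·60 = 377 rad/s.
Step 2 — Component impedances:
  R: Z = R = 26.7 Ω
  L: Z = jωL = j·377·0.00894 = 0 + j3.37 Ω
Step 3 — Series combination: Z_total = R + L = 26.7 + j3.37 Ω = 26.91∠7.2° Ω.
Step 4 — Power factor: PF = cos(φ) = Re(Z)/|Z| = 26.7/26.912 = 0.9921.
Step 5 — Type: Im(Z) = 3.37 ⇒ lagging (phase φ = 7.2°).

PF = 0.9921 (lagging, φ = 7.2°)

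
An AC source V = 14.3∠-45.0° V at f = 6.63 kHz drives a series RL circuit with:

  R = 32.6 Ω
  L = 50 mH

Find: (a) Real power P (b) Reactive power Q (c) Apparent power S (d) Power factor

Step 1 — Angular frequency: ω = 2π·f = 2π·6630 = 4.166e+04 rad/s.
Step 2 — Component impedances:
  R: Z = R = 32.6 Ω
  L: Z = jωL = j·4.166e+04·0.05 = 0 + j2083 Ω
Step 3 — Series combination: Z_total = R + L = 32.6 + j2083 Ω = 2083∠89.1° Ω.
Step 4 — Source phasor: V = 14.3∠-45.0° V = 10.11 - j10.11 V.
Step 5 — Current: I = V / Z = -0.004777 - j0.004929 A = 0.006865∠-134.1° A.
Step 6 — Complex power: S = V·I* = 0.001536 + j0.09815 VA.
Step 7 — Real power: P = Re(S) = 0.001536 W.
Step 8 — Reactive power: Q = Im(S) = 0.09815 VAR.
Step 9 — Apparent power: |S| = 0.09816 VA.
Step 10 — Power factor: PF = P/|S| = 0.01565 (lagging).

(a) P = 0.001536 W  (b) Q = 0.09815 VAR  (c) S = 0.09816 VA  (d) PF = 0.01565 (lagging)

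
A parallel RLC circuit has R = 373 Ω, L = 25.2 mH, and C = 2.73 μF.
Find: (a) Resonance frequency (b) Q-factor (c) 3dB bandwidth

Step 1 — Resonance: ω₀ = 1/√(LC) = 1/√(0.0252·2.73e-06) = 3813 rad/s.
Step 2 — f₀ = ω₀/(2π) = 606.8 Hz.
Step 3 — Parallel Q: Q = R/(ω₀L) = 373/(3813·0.0252) = 3.882.
Step 4 — Bandwidth: Δω = ω₀/Q = 982 rad/s; BW = Δω/(2π) = 156.3 Hz.

(a) f₀ = 606.8 Hz  (b) Q = 3.882  (c) BW = 156.3 Hz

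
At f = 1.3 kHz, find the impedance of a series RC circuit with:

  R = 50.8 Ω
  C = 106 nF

Step 1 — Angular frequency: ω = 2π·f = 2π·1300 = 8168 rad/s.
Step 2 — Component impedances:
  R: Z = R = 50.8 Ω
  C: Z = 1/(jωC) = -j/(ω·C) = 0 - j1155 Ω
Step 3 — Series combination: Z_total = R + C = 50.8 - j1155 Ω = 1156∠-87.5° Ω.

Z = 50.8 - j1155 Ω = 1156∠-87.5° Ω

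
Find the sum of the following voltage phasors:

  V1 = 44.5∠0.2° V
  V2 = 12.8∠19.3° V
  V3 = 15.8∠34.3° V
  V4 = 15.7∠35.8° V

Step 1 — Convert each phasor to rectangular form:
  V1 = 44.5·(cos(0.2°) + j·sin(0.2°)) = 44.5 + j0.1553 V
  V2 = 12.8·(cos(19.3°) + j·sin(19.3°)) = 12.08 + j4.231 V
  V3 = 15.8·(cos(34.3°) + j·sin(34.3°)) = 13.05 + j8.904 V
  V4 = 15.7·(cos(35.8°) + j·sin(35.8°)) = 12.73 + j9.184 V
Step 2 — Sum components: V_total = 82.37 + j22.47 V.
Step 3 — Convert to polar: |V_total| = 85.38 V, ∠V_total = 15.3°.

V_total = 85.38∠15.3° V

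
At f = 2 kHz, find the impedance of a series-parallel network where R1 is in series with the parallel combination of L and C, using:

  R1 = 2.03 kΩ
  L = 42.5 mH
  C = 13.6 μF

Step 1 — Angular frequency: ω = 2π·f = 2π·2000 = 1.257e+04 rad/s.
Step 2 — Component impedances:
  R1: Z = R = 2030 Ω
  L: Z = jωL = j·1.257e+04·0.0425 = 0 + j534.1 Ω
  C: Z = 1/(jωC) = -j/(ω·C) = 0 - j5.851 Ω
Step 3 — Parallel branch: L || C = 1/(1/L + 1/C) = 0 - j5.916 Ω.
Step 4 — Series with R1: Z_total = R1 + (L || C) = 2030 - j5.916 Ω = 2030∠-0.2° Ω.

Z = 2030 - j5.916 Ω = 2030∠-0.2° Ω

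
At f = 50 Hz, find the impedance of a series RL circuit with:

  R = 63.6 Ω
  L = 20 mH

Step 1 — Angular frequency: ω = 2π·f = 2π·50 = 314.2 rad/s.
Step 2 — Component impedances:
  R: Z = R = 63.6 Ω
  L: Z = jωL = j·314.2·0.02 = 0 + j6.283 Ω
Step 3 — Series combination: Z_total = R + L = 63.6 + j6.283 Ω = 63.91∠5.6° Ω.

Z = 63.6 + j6.283 Ω = 63.91∠5.6° Ω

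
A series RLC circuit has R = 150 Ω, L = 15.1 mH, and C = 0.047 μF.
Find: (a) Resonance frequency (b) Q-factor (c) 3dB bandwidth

Step 1 — Resonance condition Im(Z)=0 gives ω₀ = 1/√(LC).
Step 2 — ω₀ = 1/√(0.0151·4.7e-08) = 3.754e+04 rad/s.
Step 3 — f₀ = ω₀/(2π) = 5974 Hz.
Step 4 — Series Q: Q = ω₀L/R = 3.754e+04·0.0151/150 = 3.779.
Step 5 — 3dB bandwidth: Δω = ω₀/Q = 9934 rad/s; BW = Δω/(2π) = 1581 Hz.

(a) f₀ = 5974 Hz  (b) Q = 3.779  (c) BW = 1581 Hz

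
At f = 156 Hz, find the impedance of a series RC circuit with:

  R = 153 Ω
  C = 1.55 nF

Step 1 — Angular frequency: ω = 2π·f = 2π·156 = 980.2 rad/s.
Step 2 — Component impedances:
  R: Z = R = 153 Ω
  C: Z = 1/(jωC) = -j/(ω·C) = 0 - j6.582e+05 Ω
Step 3 — Series combination: Z_total = R + C = 153 - j6.582e+05 Ω = 6.582e+05∠-90.0° Ω.

Z = 153 - j6.582e+05 Ω = 6.582e+05∠-90.0° Ω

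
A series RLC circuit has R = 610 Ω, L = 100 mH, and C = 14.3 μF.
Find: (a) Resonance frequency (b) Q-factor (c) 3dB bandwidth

Step 1 — Resonance: ω₀ = 1/√(LC) = 1/√(0.1·1.43e-05) = 836.2 rad/s.
Step 2 — f₀ = ω₀/(2π) = 133.1 Hz.
Step 3 — Series Q: Q = ω₀L/R = 836.2·0.1/610 = 0.1371.
Step 4 — Bandwidth: Δω = ω₀/Q = 6100 rad/s; BW = Δω/(2π) = 970.8 Hz.

(a) f₀ = 133.1 Hz  (b) Q = 0.1371  (c) BW = 970.8 Hz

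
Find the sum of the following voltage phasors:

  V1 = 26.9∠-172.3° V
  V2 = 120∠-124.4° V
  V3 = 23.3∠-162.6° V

Step 1 — Convert each phasor to rectangular form:
  V1 = 26.9·(cos(-172.3°) + j·sin(-172.3°)) = -26.66 - j3.604 V
  V2 = 120·(cos(-124.4°) + j·sin(-124.4°)) = -67.8 - j99.01 V
  V3 = 23.3·(cos(-162.6°) + j·sin(-162.6°)) = -22.23 - j6.968 V
Step 2 — Sum components: V_total = -116.7 - j109.6 V.
Step 3 — Convert to polar: |V_total| = 160.1 V, ∠V_total = -136.8°.

V_total = 160.1∠-136.8° V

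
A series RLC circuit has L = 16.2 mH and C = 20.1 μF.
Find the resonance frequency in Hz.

Step 1 — Resonance condition Im(Z)=0 gives ω₀ = 1/√(LC).
Step 2 — ω₀ = 1/√(0.0162·2.01e-05) = 1752 rad/s.
Step 3 — f₀ = ω₀/(2π) = 278.9 Hz.

f₀ = 278.9 Hz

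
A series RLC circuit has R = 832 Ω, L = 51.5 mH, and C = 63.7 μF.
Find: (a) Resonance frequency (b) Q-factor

Step 1 — Resonance condition Im(Z)=0 gives ω₀ = 1/√(LC).
Step 2 — ω₀ = 1/√(0.0515·6.37e-05) = 552.1 rad/s.
Step 3 — f₀ = ω₀/(2π) = 87.87 Hz.
Step 4 — Series Q: Q = ω₀L/R = 552.1·0.0515/832 = 0.03418.

(a) f₀ = 87.87 Hz  (b) Q = 0.03418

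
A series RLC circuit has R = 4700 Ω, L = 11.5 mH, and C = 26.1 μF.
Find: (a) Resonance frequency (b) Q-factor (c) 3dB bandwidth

Step 1 — Resonance: ω₀ = 1/√(LC) = 1/√(0.0115·2.61e-05) = 1825 rad/s.
Step 2 — f₀ = ω₀/(2π) = 290.5 Hz.
Step 3 — Series Q: Q = ω₀L/R = 1825·0.0115/4700 = 0.004466.
Step 4 — Bandwidth: Δω = ω₀/Q = 4.087e+05 rad/s; BW = Δω/(2π) = 6.505e+04 Hz.

(a) f₀ = 290.5 Hz  (b) Q = 0.004466  (c) BW = 6.505e+04 Hz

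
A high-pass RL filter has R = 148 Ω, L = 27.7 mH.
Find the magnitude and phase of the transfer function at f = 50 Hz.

Step 1 — Angular frequency: ω = 2π·50 = 314.2 rad/s.
Step 2 — Transfer function: H(jω) = jωL/(R + jωL).
Step 3 — Numerator jωL = j·8.702; denominator R + jωL = 148 + j8.702.
Step 4 — H = 0.003445 + j0.0586.
Step 5 — Magnitude: |H| = 0.0587 (-24.6 dB); phase: φ = 86.6°.

|H| = 0.0587 (-24.6 dB), φ = 86.6°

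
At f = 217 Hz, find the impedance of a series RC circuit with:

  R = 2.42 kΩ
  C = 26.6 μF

Step 1 — Angular frequency: ω = 2π·f = 2π·217 = 1363 rad/s.
Step 2 — Component impedances:
  R: Z = R = 2420 Ω
  C: Z = 1/(jωC) = -j/(ω·C) = 0 - j27.57 Ω
Step 3 — Series combination: Z_total = R + C = 2420 - j27.57 Ω = 2420∠-0.7° Ω.

Z = 2420 - j27.57 Ω = 2420∠-0.7° Ω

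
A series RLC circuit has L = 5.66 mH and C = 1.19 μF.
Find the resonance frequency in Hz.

Step 1 — Resonance condition Im(Z)=0 gives ω₀ = 1/√(LC).
Step 2 — ω₀ = 1/√(0.00566·1.19e-06) = 1.218e+04 rad/s.
Step 3 — f₀ = ω₀/(2π) = 1939 Hz.

f₀ = 1939 Hz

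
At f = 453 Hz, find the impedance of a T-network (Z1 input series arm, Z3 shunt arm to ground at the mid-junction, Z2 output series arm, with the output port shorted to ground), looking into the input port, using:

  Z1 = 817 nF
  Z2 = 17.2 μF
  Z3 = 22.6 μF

Step 1 — Angular frequency: ω = 2π·f = 2π·453 = 2846 rad/s.
Step 2 — Component impedances:
  Z1: Z = 1/(jωC) = -j/(ω·C) = 0 - j430 Ω
  Z2: Z = 1/(jωC) = -j/(ω·C) = 0 - j20.43 Ω
  Z3: Z = 1/(jωC) = -j/(ω·C) = 0 - j15.55 Ω
Step 3 — With the output port shorted to ground, the output series arm Z2 runs from the junction to ground; the shunt arm Z3 also runs from the junction to ground. They appear in parallel: Z3 || Z2 = 0 - j8.828 Ω.
Step 4 — Series with input arm Z1: Z_in = Z1 + (Z3 || Z2) = 0 - j438.9 Ω = 438.9∠-90.0° Ω.

Z = 0 - j438.9 Ω = 438.9∠-90.0° Ω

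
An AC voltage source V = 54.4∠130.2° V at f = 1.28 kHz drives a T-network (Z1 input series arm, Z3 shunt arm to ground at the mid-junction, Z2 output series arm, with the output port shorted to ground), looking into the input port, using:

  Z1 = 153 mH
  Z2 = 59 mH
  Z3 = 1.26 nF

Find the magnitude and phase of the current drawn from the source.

Step 1 — Angular frequency: ω = 2π·f = 2π·1280 = 8042 rad/s.
Step 2 — Component impedances:
  Z1: Z = jωL = j·8042·0.153 = 0 + j1230 Ω
  Z2: Z = jωL = j·8042·0.059 = 0 + j474.5 Ω
  Z3: Z = 1/(jωC) = -j/(ω·C) = 0 - j9.868e+04 Ω
Step 3 — With the output port shorted to ground, the output series arm Z2 runs from the junction to ground; the shunt arm Z3 also runs from the junction to ground. They appear in parallel: Z3 || Z2 = 0 + j476.8 Ω.
Step 4 — Series with input arm Z1: Z_in = Z1 + (Z3 || Z2) = 0 + j1707 Ω = 1707∠90.0° Ω.
Step 5 — Source phasor: V = 54.4∠130.2° V = -35.11 + j41.55 V.
Step 6 — Ohm's law: I = V / Z_total = (-35.11 + j41.55) / (0 + j1707) = 0.02434 + j0.02057 A.
Step 7 — Convert to polar: |I| = 0.03186 A, ∠I = 40.2°.

I = 0.03186∠40.2° A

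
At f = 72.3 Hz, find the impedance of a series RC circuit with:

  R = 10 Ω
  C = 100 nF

Step 1 — Angular frequency: ω = 2π·f = 2π·72.3 = 454.3 rad/s.
Step 2 — Component impedances:
  R: Z = R = 10 Ω
  C: Z = 1/(jωC) = -j/(ω·C) = 0 - j2.201e+04 Ω
Step 3 — Series combination: Z_total = R + C = 10 - j2.201e+04 Ω = 2.201e+04∠-90.0° Ω.

Z = 10 - j2.201e+04 Ω = 2.201e+04∠-90.0° Ω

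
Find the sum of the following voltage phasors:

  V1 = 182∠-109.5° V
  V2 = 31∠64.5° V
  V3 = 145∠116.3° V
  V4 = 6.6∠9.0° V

Step 1 — Convert each phasor to rectangular form:
  V1 = 182·(cos(-109.5°) + j·sin(-109.5°)) = -60.75 - j171.6 V
  V2 = 31·(cos(64.5°) + j·sin(64.5°)) = 13.35 + j27.98 V
  V3 = 145·(cos(116.3°) + j·sin(116.3°)) = -64.25 + j130 V
  V4 = 6.6·(cos(9.0°) + j·sin(9.0°)) = 6.519 + j1.032 V
Step 2 — Sum components: V_total = -105.1 - j12.56 V.
Step 3 — Convert to polar: |V_total| = 105.9 V, ∠V_total = -173.2°.

V_total = 105.9∠-173.2° V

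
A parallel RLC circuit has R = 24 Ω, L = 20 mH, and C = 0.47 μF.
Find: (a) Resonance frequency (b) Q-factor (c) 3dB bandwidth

Step 1 — Resonance: ω₀ = 1/√(LC) = 1/√(0.02·4.7e-07) = 1.031e+04 rad/s.
Step 2 — f₀ = ω₀/(2π) = 1642 Hz.
Step 3 — Parallel Q: Q = R/(ω₀L) = 24/(1.031e+04·0.02) = 0.1163.
Step 4 — Bandwidth: Δω = ω₀/Q = 8.865e+04 rad/s; BW = Δω/(2π) = 1.411e+04 Hz.

(a) f₀ = 1642 Hz  (b) Q = 0.1163  (c) BW = 1.411e+04 Hz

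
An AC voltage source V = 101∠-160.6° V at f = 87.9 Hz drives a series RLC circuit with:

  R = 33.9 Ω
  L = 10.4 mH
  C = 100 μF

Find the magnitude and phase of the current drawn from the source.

Step 1 — Angular frequency: ω = 2π·f = 2π·87.9 = 552.3 rad/s.
Step 2 — Component impedances:
  R: Z = R = 33.9 Ω
  L: Z = jωL = j·552.3·0.0104 = 0 + j5.744 Ω
  C: Z = 1/(jωC) = -j/(ω·C) = 0 - j18.11 Ω
Step 3 — Series combination: Z_total = R + L + C = 33.9 - j12.36 Ω = 36.08∠-20.0° Ω.
Step 4 — Source phasor: V = 101∠-160.6° V = -95.27 - j33.55 V.
Step 5 — Ohm's law: I = V / Z_total = (-95.27 - j33.55) / (33.9 - j12.36) = -2.162 - j1.778 A.
Step 6 — Convert to polar: |I| = 2.799 A, ∠I = -140.6°.

I = 2.799∠-140.6° A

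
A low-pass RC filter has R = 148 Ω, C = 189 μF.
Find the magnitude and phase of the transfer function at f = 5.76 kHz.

Step 1 — Angular frequency: ω = 2π·5760 = 3.619e+04 rad/s.
Step 2 — Transfer function: H(jω) = 1/(1 + jωRC).
Step 3 — Denominator: 1 + jωRC = 1 + j·3.619e+04·148·0.000189 = 1 + j1012.
Step 4 — H = 9.758e-07 - j0.0009878.
Step 5 — Magnitude: |H| = 0.0009878 (-60.1 dB); phase: φ = -89.9°.

|H| = 0.0009878 (-60.1 dB), φ = -89.9°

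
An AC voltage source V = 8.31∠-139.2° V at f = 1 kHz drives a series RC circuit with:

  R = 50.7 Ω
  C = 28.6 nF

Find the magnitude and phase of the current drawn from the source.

Step 1 — Angular frequency: ω = 2π·f = 2π·1000 = 6283 rad/s.
Step 2 — Component impedances:
  R: Z = R = 50.7 Ω
  C: Z = 1/(jωC) = -j/(ω·C) = 0 - j5565 Ω
Step 3 — Series combination: Z_total = R + C = 50.7 - j5565 Ω = 5565∠-89.5° Ω.
Step 4 — Source phasor: V = 8.31∠-139.2° V = -6.291 - j5.43 V.
Step 5 — Ohm's law: I = V / Z_total = (-6.291 - j5.43) / (50.7 - j5565) = 0.0009654 - j0.001139 A.
Step 6 — Convert to polar: |I| = 0.001493 A, ∠I = -49.7°.

I = 0.001493∠-49.7° A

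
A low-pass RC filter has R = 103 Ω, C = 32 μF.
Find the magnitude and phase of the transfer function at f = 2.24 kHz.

Step 1 — Angular frequency: ω = 2π·2240 = 1.407e+04 rad/s.
Step 2 — Transfer function: H(jω) = 1/(1 + jωRC).
Step 3 — Denominator: 1 + jωRC = 1 + j·1.407e+04·103·3.2e-05 = 1 + j46.39.
Step 4 — H = 0.0004645 - j0.02155.
Step 5 — Magnitude: |H| = 0.02155 (-33.3 dB); phase: φ = -88.8°.

|H| = 0.02155 (-33.3 dB), φ = -88.8°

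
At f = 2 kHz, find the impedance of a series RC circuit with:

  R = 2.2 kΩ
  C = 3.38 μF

Step 1 — Angular frequency: ω = 2π·f = 2π·2000 = 1.257e+04 rad/s.
Step 2 — Component impedances:
  R: Z = R = 2200 Ω
  C: Z = 1/(jωC) = -j/(ω·C) = 0 - j23.54 Ω
Step 3 — Series combination: Z_total = R + C = 2200 - j23.54 Ω = 2200∠-0.6° Ω.

Z = 2200 - j23.54 Ω = 2200∠-0.6° Ω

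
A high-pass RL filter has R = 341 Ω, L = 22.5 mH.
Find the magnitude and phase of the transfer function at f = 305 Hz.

Step 1 — Angular frequency: ω = 2π·305 = 1916 rad/s.
Step 2 — Transfer function: H(jω) = jωL/(R + jωL).
Step 3 — Numerator jωL = j·43.12; denominator R + jωL = 341 + j43.12.
Step 4 — H = 0.01574 + j0.1245.
Step 5 — Magnitude: |H| = 0.1254 (-18.0 dB); phase: φ = 82.8°.

|H| = 0.1254 (-18.0 dB), φ = 82.8°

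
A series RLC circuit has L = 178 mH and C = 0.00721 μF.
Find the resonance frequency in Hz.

Step 1 — Resonance condition Im(Z)=0 gives ω₀ = 1/√(LC).
Step 2 — ω₀ = 1/√(0.178·7.21e-09) = 2.791e+04 rad/s.
Step 3 — f₀ = ω₀/(2π) = 4443 Hz.

f₀ = 4443 Hz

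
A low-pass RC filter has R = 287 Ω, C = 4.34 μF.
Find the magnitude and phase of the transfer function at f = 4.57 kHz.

Step 1 — Angular frequency: ω = 2π·4570 = 2.871e+04 rad/s.
Step 2 — Transfer function: H(jω) = 1/(1 + jωRC).
Step 3 — Denominator: 1 + jωRC = 1 + j·2.871e+04·287·4.34e-06 = 1 + j35.77.
Step 4 — H = 0.0007811 - j0.02794.
Step 5 — Magnitude: |H| = 0.02795 (-31.1 dB); phase: φ = -88.4°.

|H| = 0.02795 (-31.1 dB), φ = -88.4°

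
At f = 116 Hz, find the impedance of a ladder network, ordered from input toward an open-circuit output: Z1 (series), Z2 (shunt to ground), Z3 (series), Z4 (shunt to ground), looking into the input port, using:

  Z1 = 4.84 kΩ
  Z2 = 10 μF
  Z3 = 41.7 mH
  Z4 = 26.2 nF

Step 1 — Angular frequency: ω = 2π·f = 2π·116 = 728.8 rad/s.
Step 2 — Component impedances:
  Z1: Z = R = 4840 Ω
  Z2: Z = 1/(jωC) = -j/(ω·C) = 0 - j137.2 Ω
  Z3: Z = jωL = j·728.8·0.0417 = 0 + j30.39 Ω
  Z4: Z = 1/(jωC) = -j/(ω·C) = 0 - j5.237e+04 Ω
Step 3 — Ladder network (open output): work backward from the far end, alternating series and parallel combinations. Z_in = 4840 - j136.8 Ω = 4842∠-1.6° Ω.

Z = 4840 - j136.8 Ω = 4842∠-1.6° Ω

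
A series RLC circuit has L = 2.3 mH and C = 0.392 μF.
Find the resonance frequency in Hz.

Step 1 — Resonance condition Im(Z)=0 gives ω₀ = 1/√(LC).
Step 2 — ω₀ = 1/√(0.0023·3.92e-07) = 3.33e+04 rad/s.
Step 3 — f₀ = ω₀/(2π) = 5300 Hz.

f₀ = 5300 Hz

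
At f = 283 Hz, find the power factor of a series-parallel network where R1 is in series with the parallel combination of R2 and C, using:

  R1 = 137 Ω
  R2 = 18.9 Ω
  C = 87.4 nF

Step 1 — Angular frequency: ω = 2π·f = 2π·283 = 1778 rad/s.
Step 2 — Component impedances:
  R1: Z = R = 137 Ω
  R2: Z = R = 18.9 Ω
  C: Z = 1/(jωC) = -j/(ω·C) = 0 - j6435 Ω
Step 3 — Parallel branch: R2 || C = 1/(1/R2 + 1/C) = 18.9 - j0.05551 Ω.
Step 4 — Series with R1: Z_total = R1 + (R2 || C) = 155.9 - j0.05551 Ω = 155.9∠-0.0° Ω.
Step 5 — Power factor: PF = cos(φ) = Re(Z)/|Z| = 155.9/155.9 = 1.
Step 6 — Type: Im(Z) = -0.05551 ⇒ leading (phase φ = -0.0°).

PF = 1 (leading, φ = -0.0°)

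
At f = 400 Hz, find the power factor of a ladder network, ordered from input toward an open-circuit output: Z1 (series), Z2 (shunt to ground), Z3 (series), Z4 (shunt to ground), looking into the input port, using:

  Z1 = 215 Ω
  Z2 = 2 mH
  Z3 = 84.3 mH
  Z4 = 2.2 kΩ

Step 1 — Angular frequency: ω = 2π·f = 2π·400 = 2513 rad/s.
Step 2 — Component impedances:
  Z1: Z = R = 215 Ω
  Z2: Z = jωL = j·2513·0.002 = 0 + j5.027 Ω
  Z3: Z = jωL = j·2513·0.0843 = 0 + j211.9 Ω
  Z4: Z = R = 2200 Ω
Step 3 — Ladder network (open output): work backward from the far end, alternating series and parallel combinations. Z_in = 215 + j5.025 Ω = 215.1∠1.3° Ω.
Step 4 — Power factor: PF = cos(φ) = Re(Z)/|Z| = 215.01/215.07 = 0.9997.
Step 5 — Type: Im(Z) = 5.025 ⇒ lagging (phase φ = 1.3°).

PF = 0.9997 (lagging, φ = 1.3°)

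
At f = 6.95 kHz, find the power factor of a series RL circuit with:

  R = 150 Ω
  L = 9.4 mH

Step 1 — Angular frequency: ω = 2π·f = 2π·6950 = 4.367e+04 rad/s.
Step 2 — Component impedances:
  R: Z = R = 150 Ω
  L: Z = jωL = j·4.367e+04·0.0094 = 0 + j410.5 Ω
Step 3 — Series combination: Z_total = R + L = 150 + j410.5 Ω = 437∠69.9° Ω.
Step 4 — Power factor: PF = cos(φ) = Re(Z)/|Z| = 150/437 = 0.3432.
Step 5 — Type: Im(Z) = 410.5 ⇒ lagging (phase φ = 69.9°).

PF = 0.3432 (lagging, φ = 69.9°)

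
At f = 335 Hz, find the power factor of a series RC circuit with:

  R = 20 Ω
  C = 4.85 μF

Step 1 — Angular frequency: ω = 2π·f = 2π·335 = 2105 rad/s.
Step 2 — Component impedances:
  R: Z = R = 20 Ω
  C: Z = 1/(jωC) = -j/(ω·C) = 0 - j97.96 Ω
Step 3 — Series combination: Z_total = R + C = 20 - j97.96 Ω = 99.98∠-78.5° Ω.
Step 4 — Power factor: PF = cos(φ) = Re(Z)/|Z| = 20/99.98 = 0.2.
Step 5 — Type: Im(Z) = -97.96 ⇒ leading (phase φ = -78.5°).

PF = 0.2 (leading, φ = -78.5°)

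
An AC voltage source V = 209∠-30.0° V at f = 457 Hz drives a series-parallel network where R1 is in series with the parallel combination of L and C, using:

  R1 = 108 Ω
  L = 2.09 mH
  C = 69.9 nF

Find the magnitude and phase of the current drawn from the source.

Step 1 — Angular frequency: ω = 2π·f = 2π·457 = 2871 rad/s.
Step 2 — Component impedances:
  R1: Z = R = 108 Ω
  L: Z = jωL = j·2871·0.00209 = 0 + j6.001 Ω
  C: Z = 1/(jωC) = -j/(ω·C) = 0 - j4982 Ω
Step 3 — Parallel branch: L || C = 1/(1/L + 1/C) = 0 + j6.008 Ω.
Step 4 — Series with R1: Z_total = R1 + (L || C) = 108 + j6.008 Ω = 108.2∠3.2° Ω.
Step 5 — Source phasor: V = 209∠-30.0° V = 181 - j104.5 V.
Step 6 — Ohm's law: I = V / Z_total = (181 - j104.5) / (108 + j6.008) = 1.617 - j1.058 A.
Step 7 — Convert to polar: |I| = 1.932 A, ∠I = -33.2°.

I = 1.932∠-33.2° A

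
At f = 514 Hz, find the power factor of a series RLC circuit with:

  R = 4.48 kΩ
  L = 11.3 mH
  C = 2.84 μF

Step 1 — Angular frequency: ω = 2π·f = 2π·514 = 3230 rad/s.
Step 2 — Component impedances:
  R: Z = R = 4480 Ω
  L: Z = jωL = j·3230·0.0113 = 0 + j36.49 Ω
  C: Z = 1/(jωC) = -j/(ω·C) = 0 - j109 Ω
Step 3 — Series combination: Z_total = R + L + C = 4480 - j72.53 Ω = 4481∠-0.9° Ω.
Step 4 — Power factor: PF = cos(φ) = Re(Z)/|Z| = 4480/4480.6 = 0.9999.
Step 5 — Type: Im(Z) = -72.53 ⇒ leading (phase φ = -0.9°).

PF = 0.9999 (leading, φ = -0.9°)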